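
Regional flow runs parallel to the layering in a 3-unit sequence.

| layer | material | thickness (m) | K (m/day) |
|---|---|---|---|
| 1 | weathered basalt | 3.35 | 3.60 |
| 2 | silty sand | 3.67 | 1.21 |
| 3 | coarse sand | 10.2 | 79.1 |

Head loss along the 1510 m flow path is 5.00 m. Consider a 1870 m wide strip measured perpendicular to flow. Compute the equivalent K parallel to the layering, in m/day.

Flow is parallel to layering, so each bed carries its own Darcy discharge and the transmissivities add.
Σ(K_i·b_i) = 3.60×3.35 + 1.21×3.67 + 79.1×10.2 = 823.3 m²/day.
Total thickness b = 17.22 m, so K_eq = Σ(K_i·b_i)/b = 47.81 m/day.

47.8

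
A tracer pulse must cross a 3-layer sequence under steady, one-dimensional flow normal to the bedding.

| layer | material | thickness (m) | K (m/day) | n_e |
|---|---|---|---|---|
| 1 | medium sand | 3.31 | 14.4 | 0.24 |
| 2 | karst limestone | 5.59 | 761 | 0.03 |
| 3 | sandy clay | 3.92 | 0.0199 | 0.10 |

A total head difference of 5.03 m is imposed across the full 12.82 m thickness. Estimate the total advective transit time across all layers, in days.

With flow normal to the layers, continuity requires the same specific discharge q through every layer.
Σ(b_i/K_i) = 3.31/14.4 + 5.59/761 + 3.92/0.0199 = 197.2 d.
q = Δh / Σ(b_i/K_i) = 5.03 / 197.2 = 0.02550 m/day.
In each layer the seepage velocity is v_i = q/n_i, so the layer transit time is t_i = b_i·n_i / q:
  layer 1 (medium sand): t_1 = 3.31 × 0.24 / 0.02550 = 31.15 d
  layer 2 (karst limestone): t_2 = 5.59 × 0.03 / 0.02550 = 6.575 d
  layer 3 (sandy clay): t_3 = 3.92 × 0.10 / 0.02550 = 15.37 d
Total t = Σ t_i = 53.09 days.

53.1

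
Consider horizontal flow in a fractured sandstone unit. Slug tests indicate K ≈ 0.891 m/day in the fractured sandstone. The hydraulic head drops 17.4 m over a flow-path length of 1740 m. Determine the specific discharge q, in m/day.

Hydraulic gradient i = Δh / L = 17.4 / 1740 = 0.01000.
Specific discharge q = K · i = 0.8910 × 0.01000 = 0.008910 m/day.

0.00891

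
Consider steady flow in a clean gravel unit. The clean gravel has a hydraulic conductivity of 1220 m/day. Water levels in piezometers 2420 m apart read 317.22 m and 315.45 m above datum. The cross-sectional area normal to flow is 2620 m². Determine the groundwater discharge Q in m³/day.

Hydraulic gradient i = (317.22 − 315.45) / 2420 = 1.77 / 2420 = 0.0007314.
Darcy's law: Q = K · A · i = 1220 × 2620 × 0.0007314 = 2338 m³/day.

2340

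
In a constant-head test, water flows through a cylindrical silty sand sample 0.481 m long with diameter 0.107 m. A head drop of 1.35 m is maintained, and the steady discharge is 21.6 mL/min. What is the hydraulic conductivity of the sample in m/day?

1.23

Cross-sectional area A = π·(d/2)² = π × (0.107/2)² = 0.008992 m².
Convert discharge: 21.6 mL/min = 3.600e-07 m³/s.
Darcy's law rearranged: K = Q·L / (A·Δh) = 3.600e-07 × 0.481 / (0.008992 × 1.35) = 1.426e-05 m/s = 1.232 m/day.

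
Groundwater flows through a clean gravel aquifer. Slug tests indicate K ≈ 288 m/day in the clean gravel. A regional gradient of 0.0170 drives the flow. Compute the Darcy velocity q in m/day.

4.90

Hydraulic gradient i = 0.0170.
Specific discharge q = K · i = 288.0 × 0.01700 = 4.896 m/day.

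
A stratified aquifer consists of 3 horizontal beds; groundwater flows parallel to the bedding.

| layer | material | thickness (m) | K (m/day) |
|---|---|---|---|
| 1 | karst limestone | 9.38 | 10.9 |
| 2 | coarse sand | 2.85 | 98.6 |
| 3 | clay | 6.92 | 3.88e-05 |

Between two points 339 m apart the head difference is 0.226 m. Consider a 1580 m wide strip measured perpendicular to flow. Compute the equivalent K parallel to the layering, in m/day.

20.0

Flow is parallel to layering, so each bed carries its own Darcy discharge and the transmissivities add.
Σ(K_i·b_i) = 10.9×9.38 + 98.6×2.85 + 3.88e-05×6.92 = 383.3 m²/day.
Total thickness b = 19.15 m, so K_eq = Σ(K_i·b_i)/b = 20.01 m/day.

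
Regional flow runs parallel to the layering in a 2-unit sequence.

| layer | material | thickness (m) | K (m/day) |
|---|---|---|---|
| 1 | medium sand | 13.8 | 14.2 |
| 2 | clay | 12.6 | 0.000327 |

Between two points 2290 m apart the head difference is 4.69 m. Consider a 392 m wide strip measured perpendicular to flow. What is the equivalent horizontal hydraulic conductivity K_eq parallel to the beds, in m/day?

7.42

Flow is parallel to layering, so each bed carries its own Darcy discharge and the transmissivities add.
Σ(K_i·b_i) = 14.2×13.8 + 0.000327×12.6 = 196.0 m²/day.
Total thickness b = 26.40 m, so K_eq = Σ(K_i·b_i)/b = 7.423 m/day.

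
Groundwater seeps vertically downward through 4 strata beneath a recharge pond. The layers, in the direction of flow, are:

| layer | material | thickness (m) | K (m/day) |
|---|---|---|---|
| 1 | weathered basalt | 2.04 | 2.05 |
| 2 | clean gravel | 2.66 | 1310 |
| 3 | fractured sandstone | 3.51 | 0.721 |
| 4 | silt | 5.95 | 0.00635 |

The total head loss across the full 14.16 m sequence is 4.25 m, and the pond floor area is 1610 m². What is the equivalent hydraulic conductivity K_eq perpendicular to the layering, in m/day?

Flow is perpendicular to layering, so the layers act in series and the equivalent K is the thickness-weighted harmonic mean.
Total thickness L = 2.04 + 2.66 + 3.51 + 5.95 = 14.16 m.
Σ(b_i/K_i) = 2.04/2.05 + 2.66/1310 + 3.51/0.721 + 5.95/0.00635 = 942.9 d.
K_eq = L / Σ(b_i/K_i) = 14.16 / 942.9 = 0.01502 m/day.

0.0150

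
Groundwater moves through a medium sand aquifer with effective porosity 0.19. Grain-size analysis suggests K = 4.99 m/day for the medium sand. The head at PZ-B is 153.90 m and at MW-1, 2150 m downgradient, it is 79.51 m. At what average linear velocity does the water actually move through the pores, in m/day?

0.909

Hydraulic gradient i = (153.90 − 79.51) / 2150 = 74.39 / 2150 = 0.03460.
Darcy flux q = K · i = 4.990 × 0.03460 = 0.1727 m/day.
Seepage velocity v = q / n_e = 0.1727 / 0.19 = 0.9087 m/day.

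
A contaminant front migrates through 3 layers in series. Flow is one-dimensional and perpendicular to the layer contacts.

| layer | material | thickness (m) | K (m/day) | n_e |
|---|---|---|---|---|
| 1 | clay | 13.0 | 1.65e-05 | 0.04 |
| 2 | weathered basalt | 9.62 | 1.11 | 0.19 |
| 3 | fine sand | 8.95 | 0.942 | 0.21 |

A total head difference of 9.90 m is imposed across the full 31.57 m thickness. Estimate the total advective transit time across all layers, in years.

921

With flow normal to the layers, continuity requires the same specific discharge q through every layer.
Σ(b_i/K_i) = 13.0/1.65e-05 + 9.62/1.11 + 8.95/0.942 = 7.879e+05 d.
q = Δh / Σ(b_i/K_i) = 9.90 / 7.879e+05 = 1.257e-05 m/day.
In each layer the seepage velocity is v_i = q/n_i, so the layer transit time is t_i = b_i·n_i / q:
  layer 1 (clay): t_1 = 13.0 × 0.04 / 1.257e-05 = 41384 d
  layer 2 (weathered basalt): t_2 = 9.62 × 0.19 / 1.257e-05 = 1.455e+05 d
  layer 3 (fine sand): t_3 = 8.95 × 0.21 / 1.257e-05 = 1.496e+05 d
Total t = Σ t_i = 3.364e+05 days = 921.1 years.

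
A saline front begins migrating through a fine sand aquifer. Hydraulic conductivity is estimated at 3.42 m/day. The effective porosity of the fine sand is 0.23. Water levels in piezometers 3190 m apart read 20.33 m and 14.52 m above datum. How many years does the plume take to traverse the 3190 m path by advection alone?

322

Hydraulic gradient i = (20.33 − 14.52) / 3190 = 5.81 / 3190 = 0.001821.
Darcy flux q = K · i = 3.420 × 0.001821 = 0.006229 m/day.
Seepage velocity v = q / n_e = 0.006229 / 0.23 = 0.02708 m/day.
Travel time t = L / v = 3190 / 0.02708 = 1.178e+05 days = 322.5 years.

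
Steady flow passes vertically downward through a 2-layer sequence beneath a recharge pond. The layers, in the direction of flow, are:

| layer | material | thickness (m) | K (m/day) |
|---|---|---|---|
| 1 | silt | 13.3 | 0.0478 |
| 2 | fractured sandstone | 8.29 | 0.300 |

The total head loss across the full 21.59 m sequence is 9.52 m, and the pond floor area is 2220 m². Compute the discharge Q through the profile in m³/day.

69.1

Flow is perpendicular to layering, so the layers act in series and the equivalent K is the thickness-weighted harmonic mean.
Total thickness L = 13.3 + 8.29 = 21.59 m.
Σ(b_i/K_i) = 13.3/0.0478 + 8.29/0.300 = 305.9 d.
K_eq = L / Σ(b_i/K_i) = 21.59 / 305.9 = 0.07058 m/day.
Q = K_eq · A · (Δh/L) = 0.07058 × 2220 × (9.52/21.59) = 69.09 m³/day.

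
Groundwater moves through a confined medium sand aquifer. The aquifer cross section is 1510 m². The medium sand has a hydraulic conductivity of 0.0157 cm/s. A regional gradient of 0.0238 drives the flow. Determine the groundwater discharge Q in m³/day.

487

Convert K: 0.0157 cm/s × 864 = 13.56 m/day.
Hydraulic gradient i = 0.0238.
Darcy's law: Q = K · A · i = 13.56 × 1510 × 0.02380 = 487.5 m³/day.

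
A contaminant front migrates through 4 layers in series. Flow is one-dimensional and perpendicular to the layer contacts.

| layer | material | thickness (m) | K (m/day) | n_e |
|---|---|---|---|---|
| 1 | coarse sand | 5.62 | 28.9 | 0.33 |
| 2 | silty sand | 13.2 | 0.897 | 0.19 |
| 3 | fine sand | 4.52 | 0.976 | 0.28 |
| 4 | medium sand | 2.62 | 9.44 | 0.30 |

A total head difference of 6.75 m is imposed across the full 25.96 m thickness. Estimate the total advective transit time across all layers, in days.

With flow normal to the layers, continuity requires the same specific discharge q through every layer.
Σ(b_i/K_i) = 5.62/28.9 + 13.2/0.897 + 4.52/0.976 + 2.62/9.44 = 19.82 d.
q = Δh / Σ(b_i/K_i) = 6.75 / 19.82 = 0.3406 m/day.
In each layer the seepage velocity is v_i = q/n_i, so the layer transit time is t_i = b_i·n_i / q:
  layer 1 (coarse sand): t_1 = 5.62 × 0.33 / 0.3406 = 5.445 d
  layer 2 (silty sand): t_2 = 13.2 × 0.19 / 0.3406 = 7.364 d
  layer 3 (fine sand): t_3 = 4.52 × 0.28 / 0.3406 = 3.716 d
  layer 4 (medium sand): t_4 = 2.62 × 0.30 / 0.3406 = 2.308 d
Total t = Σ t_i = 18.83 days.

18.8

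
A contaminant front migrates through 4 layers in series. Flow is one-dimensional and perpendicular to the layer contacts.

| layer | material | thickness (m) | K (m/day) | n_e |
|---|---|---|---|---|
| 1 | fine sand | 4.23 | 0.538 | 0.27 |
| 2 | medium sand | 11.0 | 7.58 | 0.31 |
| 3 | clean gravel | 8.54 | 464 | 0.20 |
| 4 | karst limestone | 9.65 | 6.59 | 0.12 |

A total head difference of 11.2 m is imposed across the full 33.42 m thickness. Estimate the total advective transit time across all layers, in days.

7.15

With flow normal to the layers, continuity requires the same specific discharge q through every layer.
Σ(b_i/K_i) = 4.23/0.538 + 11.0/7.58 + 8.54/464 + 9.65/6.59 = 10.80 d.
q = Δh / Σ(b_i/K_i) = 11.2 / 10.80 = 1.037 m/day.
In each layer the seepage velocity is v_i = q/n_i, so the layer transit time is t_i = b_i·n_i / q:
  layer 1 (fine sand): t_1 = 4.23 × 0.27 / 1.037 = 1.101 d
  layer 2 (medium sand): t_2 = 11.0 × 0.31 / 1.037 = 3.287 d
  layer 3 (clean gravel): t_3 = 8.54 × 0.20 / 1.037 = 1.646 d
  layer 4 (karst limestone): t_4 = 9.65 × 0.12 / 1.037 = 1.116 d
Total t = Σ t_i = 7.151 days.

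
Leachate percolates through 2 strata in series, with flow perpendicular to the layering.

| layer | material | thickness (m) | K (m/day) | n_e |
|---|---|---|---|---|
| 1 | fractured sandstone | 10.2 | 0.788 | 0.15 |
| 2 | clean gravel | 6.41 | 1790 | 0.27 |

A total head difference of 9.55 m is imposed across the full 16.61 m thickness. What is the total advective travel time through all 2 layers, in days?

4.42

With flow normal to the layers, continuity requires the same specific discharge q through every layer.
Σ(b_i/K_i) = 10.2/0.788 + 6.41/1790 = 12.95 d.
q = Δh / Σ(b_i/K_i) = 9.55 / 12.95 = 0.7376 m/day.
In each layer the seepage velocity is v_i = q/n_i, so the layer transit time is t_i = b_i·n_i / q:
  layer 1 (fractured sandstone): t_1 = 10.2 × 0.15 / 0.7376 = 2.074 d
  layer 2 (clean gravel): t_2 = 6.41 × 0.27 / 0.7376 = 2.346 d
Total t = Σ t_i = 4.421 days.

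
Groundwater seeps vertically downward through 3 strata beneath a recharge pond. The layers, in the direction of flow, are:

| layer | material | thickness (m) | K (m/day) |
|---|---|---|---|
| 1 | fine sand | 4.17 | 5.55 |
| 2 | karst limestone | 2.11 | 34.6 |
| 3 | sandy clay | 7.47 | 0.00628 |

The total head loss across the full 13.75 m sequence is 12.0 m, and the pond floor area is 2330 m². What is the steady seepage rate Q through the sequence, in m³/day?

Flow is perpendicular to layering, so the layers act in series and the equivalent K is the thickness-weighted harmonic mean.
Total thickness L = 4.17 + 2.11 + 7.47 = 13.75 m.
Σ(b_i/K_i) = 4.17/5.55 + 2.11/34.6 + 7.47/0.00628 = 1190 d.
K_eq = L / Σ(b_i/K_i) = 13.75 / 1190 = 0.01155 m/day.
Q = K_eq · A · (Δh/L) = 0.01155 × 2330 × (12.0/13.75) = 23.49 m³/day.

23.5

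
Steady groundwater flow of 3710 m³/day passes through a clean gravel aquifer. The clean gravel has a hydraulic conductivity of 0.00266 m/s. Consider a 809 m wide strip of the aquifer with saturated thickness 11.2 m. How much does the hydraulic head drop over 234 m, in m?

0.417

Convert K: 0.00266 m/s × 86400 = 229.8 m/day.
Cross-sectional area A = 809 × 11.2 = 9061 m².
From Q = K·A·i, i = Q / (K·A) = 3710 / (229.8 × 9061) = 0.001782.
Head loss Δh = i · L = 0.001782 × 234 = 0.4169 m.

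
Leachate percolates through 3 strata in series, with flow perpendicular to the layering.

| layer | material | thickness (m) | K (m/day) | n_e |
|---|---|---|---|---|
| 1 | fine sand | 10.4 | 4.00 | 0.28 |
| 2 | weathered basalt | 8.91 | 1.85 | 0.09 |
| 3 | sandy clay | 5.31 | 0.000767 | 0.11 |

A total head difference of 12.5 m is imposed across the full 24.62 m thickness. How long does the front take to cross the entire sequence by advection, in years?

With flow normal to the layers, continuity requires the same specific discharge q through every layer.
Σ(b_i/K_i) = 10.4/4.00 + 8.91/1.85 + 5.31/0.000767 = 6930 d.
q = Δh / Σ(b_i/K_i) = 12.5 / 6930 = 0.001804 m/day.
In each layer the seepage velocity is v_i = q/n_i, so the layer transit time is t_i = b_i·n_i / q:
  layer 1 (fine sand): t_1 = 10.4 × 0.28 / 0.001804 = 1615 d
  layer 2 (weathered basalt): t_2 = 8.91 × 0.09 / 0.001804 = 444.6 d
  layer 3 (sandy clay): t_3 = 5.31 × 0.11 / 0.001804 = 323.8 d
Total t = Σ t_i = 2383 days = 6.524 years.

6.52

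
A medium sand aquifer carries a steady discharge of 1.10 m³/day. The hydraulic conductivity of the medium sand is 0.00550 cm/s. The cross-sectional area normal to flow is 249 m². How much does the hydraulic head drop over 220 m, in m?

Convert K: 0.00550 cm/s × 864 = 4.752 m/day.
From Q = K·A·i, i = Q / (K·A) = 1.10 / (4.752 × 249.0) = 0.0009296.
Head loss Δh = i · L = 0.0009296 × 220 = 0.2045 m.

0.205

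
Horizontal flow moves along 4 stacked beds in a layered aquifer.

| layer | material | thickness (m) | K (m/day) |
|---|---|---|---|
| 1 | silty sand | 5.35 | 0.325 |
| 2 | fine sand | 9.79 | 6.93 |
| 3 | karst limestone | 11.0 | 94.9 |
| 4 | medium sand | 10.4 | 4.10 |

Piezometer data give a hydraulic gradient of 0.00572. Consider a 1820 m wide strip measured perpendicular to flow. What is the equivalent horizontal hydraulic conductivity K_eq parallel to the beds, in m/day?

31.6

Flow is parallel to layering, so each bed carries its own Darcy discharge and the transmissivities add.
Σ(K_i·b_i) = 0.325×5.35 + 6.93×9.79 + 94.9×11.0 + 4.10×10.4 = 1156 m²/day.
Total thickness b = 36.54 m, so K_eq = Σ(K_i·b_i)/b = 31.64 m/day.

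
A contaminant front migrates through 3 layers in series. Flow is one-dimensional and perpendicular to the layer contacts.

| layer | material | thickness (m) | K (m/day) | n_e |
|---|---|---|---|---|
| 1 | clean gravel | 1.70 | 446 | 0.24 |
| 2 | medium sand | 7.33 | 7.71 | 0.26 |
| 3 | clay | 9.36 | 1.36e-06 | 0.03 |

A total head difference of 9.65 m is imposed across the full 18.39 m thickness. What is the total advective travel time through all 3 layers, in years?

With flow normal to the layers, continuity requires the same specific discharge q through every layer.
Σ(b_i/K_i) = 1.70/446 + 7.33/7.71 + 9.36/1.36e-06 = 6.882e+06 d.
q = Δh / Σ(b_i/K_i) = 9.65 / 6.882e+06 = 1.402e-06 m/day.
In each layer the seepage velocity is v_i = q/n_i, so the layer transit time is t_i = b_i·n_i / q:
  layer 1 (clean gravel): t_1 = 1.70 × 0.24 / 1.402e-06 = 2.910e+05 d
  layer 2 (medium sand): t_2 = 7.33 × 0.26 / 1.402e-06 = 1.359e+06 d
  layer 3 (clay): t_3 = 9.36 × 0.03 / 1.402e-06 = 2.003e+05 d
Total t = Σ t_i = 1.850e+06 days = 5066 years.

5070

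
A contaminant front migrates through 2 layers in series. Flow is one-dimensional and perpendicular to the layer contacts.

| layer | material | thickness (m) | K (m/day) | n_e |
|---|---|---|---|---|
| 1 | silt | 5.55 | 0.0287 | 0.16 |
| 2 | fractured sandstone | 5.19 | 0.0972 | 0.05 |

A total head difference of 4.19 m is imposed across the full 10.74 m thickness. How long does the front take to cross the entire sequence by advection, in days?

With flow normal to the layers, continuity requires the same specific discharge q through every layer.
Σ(b_i/K_i) = 5.55/0.0287 + 5.19/0.0972 = 246.8 d.
q = Δh / Σ(b_i/K_i) = 4.19 / 246.8 = 0.01698 m/day.
In each layer the seepage velocity is v_i = q/n_i, so the layer transit time is t_i = b_i·n_i / q:
  layer 1 (silt): t_1 = 5.55 × 0.16 / 0.01698 = 52.30 d
  layer 2 (fractured sandstone): t_2 = 5.19 × 0.05 / 0.01698 = 15.28 d
Total t = Σ t_i = 67.58 days.

67.6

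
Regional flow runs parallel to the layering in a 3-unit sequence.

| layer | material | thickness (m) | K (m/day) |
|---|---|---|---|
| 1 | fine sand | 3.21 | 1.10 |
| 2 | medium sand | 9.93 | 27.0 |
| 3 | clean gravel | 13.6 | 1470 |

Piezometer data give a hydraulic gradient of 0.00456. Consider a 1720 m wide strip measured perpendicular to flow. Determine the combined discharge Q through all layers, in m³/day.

159000

Flow is parallel to layering, so each bed carries its own Darcy discharge and the transmissivities add.
Σ(K_i·b_i) = 1.10×3.21 + 27.0×9.93 + 1470×13.6 = 20264 m²/day.
Hydraulic gradient i = 0.00456.
Q = Σ(K_i·b_i) · W · i = 20264 × 1720 × 0.004560 = 1.589e+05 m³/day.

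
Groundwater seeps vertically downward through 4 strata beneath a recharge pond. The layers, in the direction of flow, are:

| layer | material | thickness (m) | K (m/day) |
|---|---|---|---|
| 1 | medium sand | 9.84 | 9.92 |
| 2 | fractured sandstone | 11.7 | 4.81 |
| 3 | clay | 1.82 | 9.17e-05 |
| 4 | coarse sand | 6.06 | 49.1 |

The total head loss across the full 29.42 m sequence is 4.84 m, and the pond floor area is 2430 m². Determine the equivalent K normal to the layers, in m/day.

0.00148

Flow is perpendicular to layering, so the layers act in series and the equivalent K is the thickness-weighted harmonic mean.
Total thickness L = 9.84 + 11.7 + 1.82 + 6.06 = 29.42 m.
Σ(b_i/K_i) = 9.84/9.92 + 11.7/4.81 + 1.82/9.17e-05 + 6.06/49.1 = 19851 d.
K_eq = L / Σ(b_i/K_i) = 29.42 / 19851 = 0.001482 m/day.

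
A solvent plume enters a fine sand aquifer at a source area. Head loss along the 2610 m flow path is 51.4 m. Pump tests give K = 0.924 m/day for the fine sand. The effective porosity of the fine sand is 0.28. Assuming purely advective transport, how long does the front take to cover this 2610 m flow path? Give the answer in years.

110

Hydraulic gradient i = Δh / L = 51.4 / 2610 = 0.01969.
Darcy flux q = K · i = 0.9240 × 0.01969 = 0.01820 m/day.
Seepage velocity v = q / n_e = 0.01820 / 0.28 = 0.06499 m/day.
Travel time t = L / v = 2610 / 0.06499 = 40161 days = 110.0 years.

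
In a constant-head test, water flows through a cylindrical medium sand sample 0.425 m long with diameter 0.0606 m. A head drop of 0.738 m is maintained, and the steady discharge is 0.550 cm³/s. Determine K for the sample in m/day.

Cross-sectional area A = π·(d/2)² = π × (0.0606/2)² = 0.002884 m².
Convert discharge: 0.550 cm³/s = 5.500e-07 m³/s.
Darcy's law rearranged: K = Q·L / (A·Δh) = 5.500e-07 × 0.425 / (0.002884 × 0.738) = 0.0001098 m/s = 9.488 m/day.

9.49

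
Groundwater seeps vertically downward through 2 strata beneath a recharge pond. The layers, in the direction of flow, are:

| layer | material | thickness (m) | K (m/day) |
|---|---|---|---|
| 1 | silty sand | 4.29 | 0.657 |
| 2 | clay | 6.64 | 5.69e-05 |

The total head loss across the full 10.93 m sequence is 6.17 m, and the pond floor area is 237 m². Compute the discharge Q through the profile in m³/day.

Flow is perpendicular to layering, so the layers act in series and the equivalent K is the thickness-weighted harmonic mean.
Total thickness L = 4.29 + 6.64 = 10.93 m.
Σ(b_i/K_i) = 4.29/0.657 + 6.64/5.69e-05 = 1.167e+05 d.
K_eq = L / Σ(b_i/K_i) = 10.93 / 1.167e+05 = 9.366e-05 m/day.
Q = K_eq · A · (Δh/L) = 9.366e-05 × 237 × (6.17/10.93) = 0.01253 m³/day.

0.0125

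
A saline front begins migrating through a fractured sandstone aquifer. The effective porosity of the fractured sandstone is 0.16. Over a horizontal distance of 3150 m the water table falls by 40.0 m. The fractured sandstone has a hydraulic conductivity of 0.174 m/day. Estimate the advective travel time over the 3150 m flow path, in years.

625

Hydraulic gradient i = Δh / L = 40.0 / 3150 = 0.01270.
Darcy flux q = K · i = 0.1740 × 0.01270 = 0.002210 m/day.
Seepage velocity v = q / n_e = 0.002210 / 0.16 = 0.01381 m/day.
Travel time t = L / v = 3150 / 0.01381 = 2.281e+05 days = 624.5 years.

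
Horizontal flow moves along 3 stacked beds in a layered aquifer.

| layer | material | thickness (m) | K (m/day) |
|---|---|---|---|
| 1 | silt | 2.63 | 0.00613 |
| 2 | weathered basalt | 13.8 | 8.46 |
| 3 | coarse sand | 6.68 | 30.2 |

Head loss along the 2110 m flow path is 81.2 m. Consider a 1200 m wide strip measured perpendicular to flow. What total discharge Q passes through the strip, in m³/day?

Flow is parallel to layering, so each bed carries its own Darcy discharge and the transmissivities add.
Σ(K_i·b_i) = 0.00613×2.63 + 8.46×13.8 + 30.2×6.68 = 318.5 m²/day.
Hydraulic gradient i = Δh / L = 81.2 / 2110 = 0.03848.
Q = Σ(K_i·b_i) · W · i = 318.5 × 1200 × 0.03848 = 14708 m³/day.

14700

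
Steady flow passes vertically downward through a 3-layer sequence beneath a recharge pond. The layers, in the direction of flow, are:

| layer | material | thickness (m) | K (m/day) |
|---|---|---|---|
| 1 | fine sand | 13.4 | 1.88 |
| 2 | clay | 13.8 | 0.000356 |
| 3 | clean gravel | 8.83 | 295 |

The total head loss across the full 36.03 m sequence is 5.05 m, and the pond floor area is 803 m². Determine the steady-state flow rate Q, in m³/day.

Flow is perpendicular to layering, so the layers act in series and the equivalent K is the thickness-weighted harmonic mean.
Total thickness L = 13.4 + 13.8 + 8.83 = 36.03 m.
Σ(b_i/K_i) = 13.4/1.88 + 13.8/0.000356 + 8.83/295 = 38771 d.
K_eq = L / Σ(b_i/K_i) = 36.03 / 38771 = 0.0009293 m/day.
Q = K_eq · A · (Δh/L) = 0.0009293 × 803 × (5.05/36.03) = 0.1046 m³/day.

0.105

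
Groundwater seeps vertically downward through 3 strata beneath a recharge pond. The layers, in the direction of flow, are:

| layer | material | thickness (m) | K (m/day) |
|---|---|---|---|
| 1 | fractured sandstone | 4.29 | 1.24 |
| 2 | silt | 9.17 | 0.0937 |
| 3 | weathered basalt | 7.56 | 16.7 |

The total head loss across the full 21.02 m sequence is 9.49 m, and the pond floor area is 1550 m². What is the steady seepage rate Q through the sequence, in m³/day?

145

Flow is perpendicular to layering, so the layers act in series and the equivalent K is the thickness-weighted harmonic mean.
Total thickness L = 4.29 + 9.17 + 7.56 = 21.02 m.
Σ(b_i/K_i) = 4.29/1.24 + 9.17/0.0937 + 7.56/16.7 = 101.8 d.
K_eq = L / Σ(b_i/K_i) = 21.02 / 101.8 = 0.2065 m/day.
Q = K_eq · A · (Δh/L) = 0.2065 × 1550 × (9.49/21.02) = 144.5 m³/day.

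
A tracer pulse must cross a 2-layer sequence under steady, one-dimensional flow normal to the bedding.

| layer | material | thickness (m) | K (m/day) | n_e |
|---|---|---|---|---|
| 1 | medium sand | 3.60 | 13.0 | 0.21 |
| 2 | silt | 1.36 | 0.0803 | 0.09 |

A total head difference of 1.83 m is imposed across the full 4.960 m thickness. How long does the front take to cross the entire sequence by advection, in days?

With flow normal to the layers, continuity requires the same specific discharge q through every layer.
Σ(b_i/K_i) = 3.60/13.0 + 1.36/0.0803 = 17.21 d.
q = Δh / Σ(b_i/K_i) = 1.83 / 17.21 = 0.1063 m/day.
In each layer the seepage velocity is v_i = q/n_i, so the layer transit time is t_i = b_i·n_i / q:
  layer 1 (medium sand): t_1 = 3.60 × 0.21 / 0.1063 = 7.111 d
  layer 2 (silt): t_2 = 1.36 × 0.09 / 0.1063 = 1.151 d
Total t = Σ t_i = 8.262 days.

8.26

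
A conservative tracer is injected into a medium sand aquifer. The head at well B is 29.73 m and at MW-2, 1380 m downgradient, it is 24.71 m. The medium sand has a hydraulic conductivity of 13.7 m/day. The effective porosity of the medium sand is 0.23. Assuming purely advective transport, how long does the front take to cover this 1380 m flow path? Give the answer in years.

Hydraulic gradient i = (29.73 − 24.71) / 1380 = 5.02 / 1380 = 0.003638.
Darcy flux q = K · i = 13.70 × 0.003638 = 0.04984 m/day.
Seepage velocity v = q / n_e = 0.04984 / 0.23 = 0.2167 m/day.
Travel time t = L / v = 1380 / 0.2167 = 6369 days = 17.44 years.

17.4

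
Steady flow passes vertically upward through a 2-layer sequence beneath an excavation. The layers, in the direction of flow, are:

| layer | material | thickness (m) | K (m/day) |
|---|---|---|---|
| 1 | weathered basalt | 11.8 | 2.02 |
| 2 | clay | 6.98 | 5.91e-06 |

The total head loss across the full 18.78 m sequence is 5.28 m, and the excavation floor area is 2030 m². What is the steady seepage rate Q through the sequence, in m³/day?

Flow is perpendicular to layering, so the layers act in series and the equivalent K is the thickness-weighted harmonic mean.
Total thickness L = 11.8 + 6.98 = 18.78 m.
Σ(b_i/K_i) = 11.8/2.02 + 6.98/5.91e-06 = 1.181e+06 d.
K_eq = L / Σ(b_i/K_i) = 18.78 / 1.181e+06 = 1.590e-05 m/day.
Q = K_eq · A · (Δh/L) = 1.590e-05 × 2030 × (5.28/18.78) = 0.009075 m³/day.

0.00908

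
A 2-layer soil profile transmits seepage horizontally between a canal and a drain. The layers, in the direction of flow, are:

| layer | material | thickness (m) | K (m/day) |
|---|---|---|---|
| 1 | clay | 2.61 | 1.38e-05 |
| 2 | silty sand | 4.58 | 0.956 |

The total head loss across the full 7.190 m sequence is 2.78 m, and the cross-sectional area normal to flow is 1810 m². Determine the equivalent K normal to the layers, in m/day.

3.80e-05

Flow is perpendicular to layering, so the layers act in series and the equivalent K is the thickness-weighted harmonic mean.
Total thickness L = 2.61 + 4.58 = 7.190 m.
Σ(b_i/K_i) = 2.61/1.38e-05 + 4.58/0.956 = 1.891e+05 d.
K_eq = L / Σ(b_i/K_i) = 7.190 / 1.891e+05 = 3.802e-05 m/day.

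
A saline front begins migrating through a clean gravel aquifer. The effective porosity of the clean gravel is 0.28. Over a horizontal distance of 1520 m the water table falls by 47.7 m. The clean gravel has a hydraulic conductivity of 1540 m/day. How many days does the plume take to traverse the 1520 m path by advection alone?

Hydraulic gradient i = Δh / L = 47.7 / 1520 = 0.03138.
Darcy flux q = K · i = 1540 × 0.03138 = 48.33 m/day.
Seepage velocity v = q / n_e = 48.33 / 0.28 = 172.6 m/day.
Travel time t = L / v = 1520 / 172.6 = 8.807 days.

8.81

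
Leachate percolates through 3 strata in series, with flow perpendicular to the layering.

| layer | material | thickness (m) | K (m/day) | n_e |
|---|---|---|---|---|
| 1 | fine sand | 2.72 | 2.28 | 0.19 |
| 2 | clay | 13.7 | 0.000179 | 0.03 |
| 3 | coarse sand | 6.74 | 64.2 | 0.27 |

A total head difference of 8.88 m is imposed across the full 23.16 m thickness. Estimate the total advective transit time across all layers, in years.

With flow normal to the layers, continuity requires the same specific discharge q through every layer.
Σ(b_i/K_i) = 2.72/2.28 + 13.7/0.000179 + 6.74/64.2 = 76538 d.
q = Δh / Σ(b_i/K_i) = 8.88 / 76538 = 0.0001160 m/day.
In each layer the seepage velocity is v_i = q/n_i, so the layer transit time is t_i = b_i·n_i / q:
  layer 1 (fine sand): t_1 = 2.72 × 0.19 / 0.0001160 = 4454 d
  layer 2 (clay): t_2 = 13.7 × 0.03 / 0.0001160 = 3542 d
  layer 3 (coarse sand): t_3 = 6.74 × 0.27 / 0.0001160 = 15685 d
Total t = Σ t_i = 23682 days = 64.84 years.

64.8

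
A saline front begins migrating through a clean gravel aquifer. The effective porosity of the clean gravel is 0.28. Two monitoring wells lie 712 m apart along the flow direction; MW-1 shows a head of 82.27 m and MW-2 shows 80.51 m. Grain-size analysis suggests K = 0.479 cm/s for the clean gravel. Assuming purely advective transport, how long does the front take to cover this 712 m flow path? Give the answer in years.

0.534

Convert K: 0.479 cm/s × 864 = 413.9 m/day.
Hydraulic gradient i = (82.27 − 80.51) / 712 = 1.76 / 712 = 0.002472.
Darcy flux q = K · i = 413.9 × 0.002472 = 1.023 m/day.
Seepage velocity v = q / n_e = 1.023 / 0.28 = 3.654 m/day.
Travel time t = L / v = 712 / 3.654 = 194.9 days = 0.5335 years.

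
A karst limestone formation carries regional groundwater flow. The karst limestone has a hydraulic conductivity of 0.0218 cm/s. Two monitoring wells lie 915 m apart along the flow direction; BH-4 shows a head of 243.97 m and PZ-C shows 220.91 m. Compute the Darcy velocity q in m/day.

Convert K: 0.0218 cm/s × 864 = 18.84 m/day.
Hydraulic gradient i = (243.97 − 220.91) / 915 = 23.06 / 915 = 0.02520.
Specific discharge q = K · i = 18.84 × 0.02520 = 0.4747 m/day.

0.475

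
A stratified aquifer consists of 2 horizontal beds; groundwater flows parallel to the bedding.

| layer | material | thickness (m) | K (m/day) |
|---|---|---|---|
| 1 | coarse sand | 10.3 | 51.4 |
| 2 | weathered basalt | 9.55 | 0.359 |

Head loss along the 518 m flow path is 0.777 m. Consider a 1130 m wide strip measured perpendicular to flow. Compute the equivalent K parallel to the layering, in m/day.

26.8

Flow is parallel to layering, so each bed carries its own Darcy discharge and the transmissivities add.
Σ(K_i·b_i) = 51.4×10.3 + 0.359×9.55 = 532.8 m²/day.
Total thickness b = 19.85 m, so K_eq = Σ(K_i·b_i)/b = 26.84 m/day.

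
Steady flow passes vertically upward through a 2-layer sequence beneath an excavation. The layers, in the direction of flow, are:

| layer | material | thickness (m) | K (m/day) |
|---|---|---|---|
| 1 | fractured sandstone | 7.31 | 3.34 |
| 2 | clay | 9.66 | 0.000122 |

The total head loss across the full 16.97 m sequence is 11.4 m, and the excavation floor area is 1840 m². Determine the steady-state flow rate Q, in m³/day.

0.265

Flow is perpendicular to layering, so the layers act in series and the equivalent K is the thickness-weighted harmonic mean.
Total thickness L = 7.31 + 9.66 = 16.97 m.
Σ(b_i/K_i) = 7.31/3.34 + 9.66/0.000122 = 79183 d.
K_eq = L / Σ(b_i/K_i) = 16.97 / 79183 = 0.0002143 m/day.
Q = K_eq · A · (Δh/L) = 0.0002143 × 1840 × (11.4/16.97) = 0.2649 m³/day.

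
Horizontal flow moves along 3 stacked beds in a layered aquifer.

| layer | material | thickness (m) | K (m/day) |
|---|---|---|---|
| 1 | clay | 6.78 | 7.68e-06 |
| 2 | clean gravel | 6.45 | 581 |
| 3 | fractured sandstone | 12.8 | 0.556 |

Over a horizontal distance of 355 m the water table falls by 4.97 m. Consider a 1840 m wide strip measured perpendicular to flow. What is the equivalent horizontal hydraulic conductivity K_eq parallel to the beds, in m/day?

Flow is parallel to layering, so each bed carries its own Darcy discharge and the transmissivities add.
Σ(K_i·b_i) = 7.68e-06×6.78 + 581×6.45 + 0.556×12.8 = 3755 m²/day.
Total thickness b = 26.03 m, so K_eq = Σ(K_i·b_i)/b = 144.2 m/day.

144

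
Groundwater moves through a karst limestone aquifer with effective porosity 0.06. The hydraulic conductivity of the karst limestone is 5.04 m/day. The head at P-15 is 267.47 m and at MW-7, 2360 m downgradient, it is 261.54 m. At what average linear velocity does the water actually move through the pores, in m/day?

0.211

Hydraulic gradient i = (267.47 − 261.54) / 2360 = 5.93 / 2360 = 0.002513.
Darcy flux q = K · i = 5.040 × 0.002513 = 0.01266 m/day.
Seepage velocity v = q / n_e = 0.01266 / 0.06 = 0.2111 m/day.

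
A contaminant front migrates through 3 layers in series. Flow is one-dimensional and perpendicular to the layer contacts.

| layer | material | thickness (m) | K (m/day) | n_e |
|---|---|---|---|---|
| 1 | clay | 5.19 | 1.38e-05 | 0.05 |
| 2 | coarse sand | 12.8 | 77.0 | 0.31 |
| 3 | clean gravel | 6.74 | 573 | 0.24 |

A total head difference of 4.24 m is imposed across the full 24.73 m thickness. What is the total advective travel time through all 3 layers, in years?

With flow normal to the layers, continuity requires the same specific discharge q through every layer.
Σ(b_i/K_i) = 5.19/1.38e-05 + 12.8/77.0 + 6.74/573 = 3.761e+05 d.
q = Δh / Σ(b_i/K_i) = 4.24 / 3.761e+05 = 1.127e-05 m/day.
In each layer the seepage velocity is v_i = q/n_i, so the layer transit time is t_i = b_i·n_i / q:
  layer 1 (clay): t_1 = 5.19 × 0.05 / 1.127e-05 = 23018 d
  layer 2 (coarse sand): t_2 = 12.8 × 0.31 / 1.127e-05 = 3.520e+05 d
  layer 3 (clean gravel): t_3 = 6.74 × 0.24 / 1.127e-05 = 1.435e+05 d
Total t = Σ t_i = 5.185e+05 days = 1419 years.

1420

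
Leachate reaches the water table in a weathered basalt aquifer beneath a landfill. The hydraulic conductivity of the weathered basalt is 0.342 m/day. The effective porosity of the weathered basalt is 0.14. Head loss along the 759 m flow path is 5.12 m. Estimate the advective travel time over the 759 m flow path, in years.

126

Hydraulic gradient i = Δh / L = 5.12 / 759 = 0.006746.
Darcy flux q = K · i = 0.3420 × 0.006746 = 0.002307 m/day.
Seepage velocity v = q / n_e = 0.002307 / 0.14 = 0.01648 m/day.
Travel time t = L / v = 759 / 0.01648 = 46059 days = 126.1 years.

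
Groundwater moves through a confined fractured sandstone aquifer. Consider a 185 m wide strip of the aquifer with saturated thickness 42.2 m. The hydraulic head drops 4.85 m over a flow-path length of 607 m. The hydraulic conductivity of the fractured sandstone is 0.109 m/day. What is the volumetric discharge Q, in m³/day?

6.80

Cross-sectional area A = 185 × 42.2 = 7807 m².
Hydraulic gradient i = Δh / L = 4.85 / 607 = 0.007990.
Darcy's law: Q = K · A · i = 0.1090 × 7807 × 0.007990 = 6.799 m³/day.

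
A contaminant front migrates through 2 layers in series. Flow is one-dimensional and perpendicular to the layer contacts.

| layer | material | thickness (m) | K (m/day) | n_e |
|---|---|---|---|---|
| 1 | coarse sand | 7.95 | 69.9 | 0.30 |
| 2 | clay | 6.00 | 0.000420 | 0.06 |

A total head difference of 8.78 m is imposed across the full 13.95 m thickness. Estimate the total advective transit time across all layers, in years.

12.2

With flow normal to the layers, continuity requires the same specific discharge q through every layer.
Σ(b_i/K_i) = 7.95/69.9 + 6.00/0.000420 = 14286 d.
q = Δh / Σ(b_i/K_i) = 8.78 / 14286 = 0.0006146 m/day.
In each layer the seepage velocity is v_i = q/n_i, so the layer transit time is t_i = b_i·n_i / q:
  layer 1 (coarse sand): t_1 = 7.95 × 0.30 / 0.0006146 = 3881 d
  layer 2 (clay): t_2 = 6.00 × 0.06 / 0.0006146 = 585.8 d
Total t = Σ t_i = 4466 days = 12.23 years.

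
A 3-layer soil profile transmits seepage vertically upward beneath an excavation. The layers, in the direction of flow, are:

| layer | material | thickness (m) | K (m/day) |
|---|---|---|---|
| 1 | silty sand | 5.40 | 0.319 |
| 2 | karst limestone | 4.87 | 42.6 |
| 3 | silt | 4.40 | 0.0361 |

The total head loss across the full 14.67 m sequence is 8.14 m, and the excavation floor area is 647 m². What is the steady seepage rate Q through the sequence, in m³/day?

Flow is perpendicular to layering, so the layers act in series and the equivalent K is the thickness-weighted harmonic mean.
Total thickness L = 5.40 + 4.87 + 4.40 = 14.67 m.
Σ(b_i/K_i) = 5.40/0.319 + 4.87/42.6 + 4.40/0.0361 = 138.9 d.
K_eq = L / Σ(b_i/K_i) = 14.67 / 138.9 = 0.1056 m/day.
Q = K_eq · A · (Δh/L) = 0.1056 × 647 × (8.14/14.67) = 37.91 m³/day.

37.9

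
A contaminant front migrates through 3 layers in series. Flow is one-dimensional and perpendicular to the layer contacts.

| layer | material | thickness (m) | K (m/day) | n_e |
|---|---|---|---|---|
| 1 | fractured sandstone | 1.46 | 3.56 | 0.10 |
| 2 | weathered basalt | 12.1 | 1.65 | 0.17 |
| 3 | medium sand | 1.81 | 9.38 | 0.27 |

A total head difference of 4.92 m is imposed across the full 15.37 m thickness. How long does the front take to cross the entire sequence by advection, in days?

4.34

With flow normal to the layers, continuity requires the same specific discharge q through every layer.
Σ(b_i/K_i) = 1.46/3.56 + 12.1/1.65 + 1.81/9.38 = 7.936 d.
q = Δh / Σ(b_i/K_i) = 4.92 / 7.936 = 0.6199 m/day.
In each layer the seepage velocity is v_i = q/n_i, so the layer transit time is t_i = b_i·n_i / q:
  layer 1 (fractured sandstone): t_1 = 1.46 × 0.10 / 0.6199 = 0.2355 d
  layer 2 (weathered basalt): t_2 = 12.1 × 0.17 / 0.6199 = 3.318 d
  layer 3 (medium sand): t_3 = 1.81 × 0.27 / 0.6199 = 0.7883 d
Total t = Σ t_i = 4.342 days.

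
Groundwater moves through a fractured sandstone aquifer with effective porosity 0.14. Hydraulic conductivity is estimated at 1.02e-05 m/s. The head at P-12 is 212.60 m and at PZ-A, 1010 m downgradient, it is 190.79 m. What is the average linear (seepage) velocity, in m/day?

Convert K: 1.02e-05 m/s × 86400 = 0.8813 m/day.
Hydraulic gradient i = (212.60 − 190.79) / 1010 = 21.81 / 1010 = 0.02159.
Darcy flux q = K · i = 0.8813 × 0.02159 = 0.01903 m/day.
Seepage velocity v = q / n_e = 0.01903 / 0.14 = 0.1359 m/day.

0.136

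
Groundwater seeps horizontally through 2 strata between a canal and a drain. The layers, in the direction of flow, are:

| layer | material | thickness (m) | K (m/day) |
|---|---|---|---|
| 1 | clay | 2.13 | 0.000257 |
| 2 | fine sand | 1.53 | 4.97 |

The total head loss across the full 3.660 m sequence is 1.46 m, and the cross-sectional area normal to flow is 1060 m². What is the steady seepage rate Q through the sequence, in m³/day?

0.187

Flow is perpendicular to layering, so the layers act in series and the equivalent K is the thickness-weighted harmonic mean.
Total thickness L = 2.13 + 1.53 = 3.660 m.
Σ(b_i/K_i) = 2.13/0.000257 + 1.53/4.97 = 8288 d.
K_eq = L / Σ(b_i/K_i) = 3.660 / 8288 = 0.0004416 m/day.
Q = K_eq · A · (Δh/L) = 0.0004416 × 1060 × (1.46/3.660) = 0.1867 m³/day.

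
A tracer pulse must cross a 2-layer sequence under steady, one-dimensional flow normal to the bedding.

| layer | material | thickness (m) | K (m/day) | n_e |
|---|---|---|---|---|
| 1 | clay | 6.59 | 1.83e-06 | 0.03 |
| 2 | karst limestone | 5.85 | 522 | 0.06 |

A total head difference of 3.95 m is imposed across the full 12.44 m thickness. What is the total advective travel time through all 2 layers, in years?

1370

With flow normal to the layers, continuity requires the same specific discharge q through every layer.
Σ(b_i/K_i) = 6.59/1.83e-06 + 5.85/522 = 3.601e+06 d.
q = Δh / Σ(b_i/K_i) = 3.95 / 3.601e+06 = 1.097e-06 m/day.
In each layer the seepage velocity is v_i = q/n_i, so the layer transit time is t_i = b_i·n_i / q:
  layer 1 (clay): t_1 = 6.59 × 0.03 / 1.097e-06 = 1.802e+05 d
  layer 2 (karst limestone): t_2 = 5.85 × 0.06 / 1.097e-06 = 3.200e+05 d
Total t = Σ t_i = 5.002e+05 days = 1370 years.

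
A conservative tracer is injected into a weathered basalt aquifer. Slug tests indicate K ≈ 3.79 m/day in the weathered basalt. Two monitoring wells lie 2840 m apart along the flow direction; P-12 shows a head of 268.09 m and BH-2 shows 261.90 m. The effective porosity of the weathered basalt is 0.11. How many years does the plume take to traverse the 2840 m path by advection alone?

104

Hydraulic gradient i = (268.09 − 261.90) / 2840 = 6.19 / 2840 = 0.002180.
Darcy flux q = K · i = 3.790 × 0.002180 = 0.008261 m/day.
Seepage velocity v = q / n_e = 0.008261 / 0.11 = 0.07510 m/day.
Travel time t = L / v = 2840 / 0.07510 = 37818 days = 103.5 years.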